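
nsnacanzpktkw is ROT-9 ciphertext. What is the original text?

ejertreqgbkbn

n(13): 13−9=4 → e
s(18): 18−9=9 → j
n(13): 13−9=4 → e
a(0): 0−9=-9≡17 → r
c(2): 2−9=-7≡19 → t
a(0): 0−9=-9≡17 → r
n(13): 13−9=4 → e
z(25): 25−9=16 → q
p(15): 15−9=6 → g
k(10): 10−9=1 → b
t(19): 19−9=10 → k
k(10): 10−9=1 → b
w(22): 22−9=13 → n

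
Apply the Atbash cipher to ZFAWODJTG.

Z(25) → A(0)
F(5) → U(20)
A(0) → Z(25)
W(22) → D(3)
O(14) → L(11)
D(3) → W(22)
J(9) → Q(16)
T(19) → G(6)
G(6) → T(19)

AUZDLWQGT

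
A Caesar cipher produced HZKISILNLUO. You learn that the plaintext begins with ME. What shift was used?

21

From the crib: H(7)−M(12)=-5≡21, so the shift is 21.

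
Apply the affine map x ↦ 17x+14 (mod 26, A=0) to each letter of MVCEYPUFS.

M(12): 17·12+14=218≡10 → K
V(21): 17·21+14=371≡7 → H
C(2): 17·2+14=48≡22 → W
E(4): 17·4+14=82≡4 → E
Y(24): 17·24+14=422≡6 → G
P(15): 17·15+14=269≡9 → J
U(20): 17·20+14=354≡16 → Q
F(5): 17·5+14=99≡21 → V
S(18): 17·18+14=320≡8 → I

KHWEGJQVI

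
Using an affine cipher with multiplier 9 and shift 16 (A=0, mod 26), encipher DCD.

RIR

D(3): 9·3+16=43≡17 → R
C(2): 9·2+16=34≡8 → I
D(3): 9·3+16=43≡17 → R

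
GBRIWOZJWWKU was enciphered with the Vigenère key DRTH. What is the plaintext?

Repeat the key across the ciphertext: DRTHDRTHDRTH
G(6)−D(3): 3 → D
B(1)−R(17): -16≡10 → K
R(17)−T(19): -2≡24 → Y
I(8)−H(7): 1 → B
W(22)−D(3): 19 → T
O(14)−R(17): -3≡23 → X
Z(25)−T(19): 6 → G
J(9)−H(7): 2 → C
W(22)−D(3): 19 → T
W(22)−R(17): 5 → F
K(10)−T(19): -9≡17 → R
U(20)−H(7): 13 → N

DKYBTXGCTFRN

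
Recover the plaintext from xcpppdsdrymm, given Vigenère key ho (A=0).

qoibiplpkkfy

Repeat the key across the ciphertext: hohohohohoho
x(23)−h(7): 16 → q
c(2)−o(14): -12≡14 → o
p(15)−h(7): 8 → i
p(15)−o(14): 1 → b
p(15)−h(7): 8 → i
d(3)−o(14): -11≡15 → p
s(18)−h(7): 11 → l
d(3)−o(14): -11≡15 → p
r(17)−h(7): 10 → k
y(24)−o(14): 10 → k
m(12)−h(7): 5 → f
m(12)−o(14): -2≡24 → y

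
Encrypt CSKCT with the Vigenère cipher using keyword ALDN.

CDNPT

Repeat the key across the message: ALDNA
C(2)+A(0): 2 → C
S(18)+L(11): 29≡3 → D
K(10)+D(3): 13 → N
C(2)+N(13): 15 → P
T(19)+A(0): 19 → T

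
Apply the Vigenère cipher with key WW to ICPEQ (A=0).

EYLAM

Repeat the key across the message: WWWWW
I(8)+W(22): 30≡4 → E
C(2)+W(22): 24 → Y
P(15)+W(22): 37≡11 → L
E(4)+W(22): 26≡0 → A
Q(16)+W(22): 38≡12 → M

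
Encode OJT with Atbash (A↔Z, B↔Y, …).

O(14) → L(11)
J(9) → Q(16)
T(19) → G(6)

LQG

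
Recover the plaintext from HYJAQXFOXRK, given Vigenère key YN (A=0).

Repeat the key across the ciphertext: YNYNYNYNYNY
H(7)−Y(24): -17≡9 → J
Y(24)−N(13): 11 → L
J(9)−Y(24): -15≡11 → L
A(0)−N(13): -13≡13 → N
Q(16)−Y(24): -8≡18 → S
X(23)−N(13): 10 → K
F(5)−Y(24): -19≡7 → H
O(14)−N(13): 1 → B
X(23)−Y(24): -1≡25 → Z
R(17)−N(13): 4 → E
K(10)−Y(24): -14≡12 → M

JLLNSKHBZEM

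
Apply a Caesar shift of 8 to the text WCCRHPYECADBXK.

EKKZPXGMKILJFS

W(22): 22+8=30≡4 → E
C(2): 2+8=10 → K
C(2): 2+8=10 → K
R(17): 17+8=25 → Z
H(7): 7+8=15 → P
P(15): 15+8=23 → X
Y(24): 24+8=32≡6 → G
E(4): 4+8=12 → M
C(2): 2+8=10 → K
A(0): 0+8=8 → I
D(3): 3+8=11 → L
B(1): 1+8=9 → J
X(23): 23+8=31≡5 → F
K(10): 10+8=18 → S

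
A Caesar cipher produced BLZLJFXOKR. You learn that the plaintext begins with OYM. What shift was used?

13

From the crib: B(1)−O(14)=-13≡13, so the shift is 13.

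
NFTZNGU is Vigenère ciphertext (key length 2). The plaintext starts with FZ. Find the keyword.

Subtract each crib letter from the matching ciphertext letter (mod 26):
N(13)−F(5)=8 → I
F(5)−Z(25)=-20≡6 → G

IG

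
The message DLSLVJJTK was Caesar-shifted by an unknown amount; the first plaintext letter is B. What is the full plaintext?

From the crib: D(3)−B(1)=2, so the shift is 2.
Subtract 2 from each ciphertext letter:
D(3): 3−2=1 → B
L(11): 11−2=9 → J
S(18): 18−2=16 → Q
L(11): 11−2=9 → J
V(21): 21−2=19 → T
J(9): 9−2=7 → H
J(9): 9−2=7 → H
T(19): 19−2=17 → R
K(10): 10−2=8 → I

BJQJTHHRI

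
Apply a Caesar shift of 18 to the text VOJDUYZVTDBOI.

NGBVMQRNLVTGA

V(21): 21+18=39≡13 → N
O(14): 14+18=32≡6 → G
J(9): 9+18=27≡1 → B
D(3): 3+18=21 → V
U(20): 20+18=38≡12 → M
Y(24): 24+18=42≡16 → Q
Z(25): 25+18=43≡17 → R
V(21): 21+18=39≡13 → N
T(19): 19+18=37≡11 → L
D(3): 3+18=21 → V
B(1): 1+18=19 → T
O(14): 14+18=32≡6 → G
I(8): 8+18=26≡0 → A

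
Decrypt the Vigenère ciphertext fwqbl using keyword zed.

Repeat the key across the ciphertext: zedze
f(5)−z(25): -20≡6 → g
w(22)−e(4): 18 → s
q(16)−d(3): 13 → n
b(1)−z(25): -24≡2 → c
l(11)−e(4): 7 → h

gsnch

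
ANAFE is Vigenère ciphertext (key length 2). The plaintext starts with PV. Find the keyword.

LS

Subtract each crib letter from the matching ciphertext letter (mod 26):
A(0)−P(15)=-15≡11 → L
N(13)−V(21)=-8≡18 → S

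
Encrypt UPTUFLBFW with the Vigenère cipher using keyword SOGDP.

Repeat the key across the message: SOGDPSOGD
U(20)+S(18): 38≡12 → M
P(15)+O(14): 29≡3 → D
T(19)+G(6): 25 → Z
U(20)+D(3): 23 → X
F(5)+P(15): 20 → U
L(11)+S(18): 29≡3 → D
B(1)+O(14): 15 → P
F(5)+G(6): 11 → L
W(22)+D(3): 25 → Z

MDZXUDPLZ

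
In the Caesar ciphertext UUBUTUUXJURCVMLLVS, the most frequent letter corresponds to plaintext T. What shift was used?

The most frequent ciphertext letter is U (appears 6 times).
U is position 20; T is position 19.
Shift = 1.

1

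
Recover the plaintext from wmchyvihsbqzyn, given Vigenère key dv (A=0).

trzmvafmpgnevs

Repeat the key across the ciphertext: dvdvdvdvdvdvdv
w(22)−d(3): 19 → t
m(12)−v(21): -9≡17 → r
c(2)−d(3): -1≡25 → z
h(7)−v(21): -14≡12 → m
y(24)−d(3): 21 → v
v(21)−v(21): 0 → a
i(8)−d(3): 5 → f
h(7)−v(21): -14≡12 → m
s(18)−d(3): 15 → p
b(1)−v(21): -20≡6 → g
q(16)−d(3): 13 → n
z(25)−v(21): 4 → e
y(24)−d(3): 21 → v
n(13)−v(21): -8≡18 → s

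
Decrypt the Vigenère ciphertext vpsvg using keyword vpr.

aabar

Repeat the key across the ciphertext: vprvp
v(21)−v(21): 0 → a
p(15)−p(15): 0 → a
s(18)−r(17): 1 → b
v(21)−v(21): 0 → a
g(6)−p(15): -9≡17 → r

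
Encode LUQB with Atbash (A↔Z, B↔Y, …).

OFJY

L(11) → O(14)
U(20) → F(5)
Q(16) → J(9)
B(1) → Y(24)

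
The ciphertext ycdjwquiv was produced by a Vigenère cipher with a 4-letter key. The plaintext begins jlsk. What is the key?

Subtract each crib letter from the matching ciphertext letter (mod 26):
y(24)−j(9)=15 → p
c(2)−l(11)=-9≡17 → r
d(3)−s(18)=-15≡11 → l
j(9)−k(10)=-1≡25 → z

prlz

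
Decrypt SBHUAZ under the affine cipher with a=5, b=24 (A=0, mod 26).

The inverse of 5 mod 26 is 21, since 5·21=105≡1. Apply D(y)=21·(y−24) mod 26:
S(18): 21·(18−24)=-126≡4 → E
B(1): 21·(1−24)=-483≡11 → L
H(7): 21·(7−24)=-357≡7 → H
U(20): 21·(20−24)=-84≡20 → U
A(0): 21·(0−24)=-504≡16 → Q
Z(25): 21·(25−24)=21 → V

ELHUQV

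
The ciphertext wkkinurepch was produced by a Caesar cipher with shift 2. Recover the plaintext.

w(22): 22−2=20 → u
k(10): 10−2=8 → i
k(10): 10−2=8 → i
i(8): 8−2=6 → g
n(13): 13−2=11 → l
u(20): 20−2=18 → s
r(17): 17−2=15 → p
e(4): 4−2=2 → c
p(15): 15−2=13 → n
c(2): 2−2=0 → a
h(7): 7−2=5 → f

uiiglspcnaf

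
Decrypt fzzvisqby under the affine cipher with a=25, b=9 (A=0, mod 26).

ekkobrtil

The inverse of 25 mod 26 is 25, since 25·25=625≡1. Apply D(y)=25·(y−9) mod 26:
f(5): 25·(5−9)=-100≡4 → e
z(25): 25·(25−9)=400≡10 → k
z(25): 25·(25−9)=400≡10 → k
v(21): 25·(21−9)=300≡14 → o
i(8): 25·(8−9)=-25≡1 → b
s(18): 25·(18−9)=225≡17 → r
q(16): 25·(16−9)=175≡19 → t
b(1): 25·(1−9)=-200≡8 → i
y(24): 25·(24−9)=375≡11 → l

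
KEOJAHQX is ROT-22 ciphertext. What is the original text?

K(10): 10−22=-12≡14 → O
E(4): 4−22=-18≡8 → I
O(14): 14−22=-8≡18 → S
J(9): 9−22=-13≡13 → N
A(0): 0−22=-22≡4 → E
H(7): 7−22=-15≡11 → L
Q(16): 16−22=-6≡20 → U
X(23): 23−22=1 → B

OISNELUB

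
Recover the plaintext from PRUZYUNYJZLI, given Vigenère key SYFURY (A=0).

Repeat the key across the ciphertext: SYFURYSYFURY
P(15)−S(18): -3≡23 → X
R(17)−Y(24): -7≡19 → T
U(20)−F(5): 15 → P
Z(25)−U(20): 5 → F
Y(24)−R(17): 7 → H
U(20)−Y(24): -4≡22 → W
N(13)−S(18): -5≡21 → V
Y(24)−Y(24): 0 → A
J(9)−F(5): 4 → E
Z(25)−U(20): 5 → F
L(11)−R(17): -6≡20 → U
I(8)−Y(24): -16≡10 → K

XTPFHWVAEFUK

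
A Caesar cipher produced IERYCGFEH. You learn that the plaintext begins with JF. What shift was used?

25

From the crib: I(8)−J(9)=-1≡25, so the shift is 25.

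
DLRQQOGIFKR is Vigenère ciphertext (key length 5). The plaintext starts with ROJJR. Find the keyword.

MXIHZ

Subtract each crib letter from the matching ciphertext letter (mod 26):
D(3)−R(17)=-14≡12 → M
L(11)−O(14)=-3≡23 → X
R(17)−J(9)=8 → I
Q(16)−J(9)=7 → H
Q(16)−R(17)=-1≡25 → Z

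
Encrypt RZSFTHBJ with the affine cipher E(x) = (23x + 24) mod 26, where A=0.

ZBWJTDVX

R(17): 23·17+24=415≡25 → Z
Z(25): 23·25+24=599≡1 → B
S(18): 23·18+24=438≡22 → W
F(5): 23·5+24=139≡9 → J
T(19): 23·19+24=461≡19 → T
H(7): 23·7+24=185≡3 → D
B(1): 23·1+24=47≡21 → V
J(9): 23·9+24=231≡23 → X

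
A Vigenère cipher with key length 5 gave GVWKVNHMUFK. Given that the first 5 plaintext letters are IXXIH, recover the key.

YYZCO

Subtract each crib letter from the matching ciphertext letter (mod 26):
G(6)−I(8)=-2≡24 → Y
V(21)−X(23)=-2≡24 → Y
W(22)−X(23)=-1≡25 → Z
K(10)−I(8)=2 → C
V(21)−H(7)=14 → O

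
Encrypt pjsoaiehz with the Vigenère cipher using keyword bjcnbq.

qsubbyfqb

Repeat the key across the message: bjcnbqbjc
p(15)+b(1): 16 → q
j(9)+j(9): 18 → s
s(18)+c(2): 20 → u
o(14)+n(13): 27≡1 → b
a(0)+b(1): 1 → b
i(8)+q(16): 24 → y
e(4)+b(1): 5 → f
h(7)+j(9): 16 → q
z(25)+c(2): 27≡1 → b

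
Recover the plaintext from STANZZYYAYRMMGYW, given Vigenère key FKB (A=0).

NJZIPYTOZTHLHWXR

Repeat the key across the ciphertext: FKBFKBFKBFKBFKBF
S(18)−F(5): 13 → N
T(19)−K(10): 9 → J
A(0)−B(1): -1≡25 → Z
N(13)−F(5): 8 → I
Z(25)−K(10): 15 → P
Z(25)−B(1): 24 → Y
Y(24)−F(5): 19 → T
Y(24)−K(10): 14 → O
A(0)−B(1): -1≡25 → Z
Y(24)−F(5): 19 → T
R(17)−K(10): 7 → H
M(12)−B(1): 11 → L
M(12)−F(5): 7 → H
G(6)−K(10): -4≡22 → W
Y(24)−B(1): 23 → X
W(22)−F(5): 17 → R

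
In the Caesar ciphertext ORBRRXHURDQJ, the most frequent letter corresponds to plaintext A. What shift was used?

17

The most frequent ciphertext letter is R (appears 4 times).
R is position 17; A is position 0.
Shift = 17.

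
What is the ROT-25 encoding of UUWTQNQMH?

TTVSPMPLG

U(20): 20+25=45≡19 → T
U(20): 20+25=45≡19 → T
W(22): 22+25=47≡21 → V
T(19): 19+25=44≡18 → S
Q(16): 16+25=41≡15 → P
N(13): 13+25=38≡12 → M
Q(16): 16+25=41≡15 → P
M(12): 12+25=37≡11 → L
H(7): 7+25=32≡6 → G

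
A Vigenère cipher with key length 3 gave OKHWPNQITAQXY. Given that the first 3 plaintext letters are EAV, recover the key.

KKM

Subtract each crib letter from the matching ciphertext letter (mod 26):
O(14)−E(4)=10 → K
K(10)−A(0)=10 → K
H(7)−V(21)=-14≡12 → M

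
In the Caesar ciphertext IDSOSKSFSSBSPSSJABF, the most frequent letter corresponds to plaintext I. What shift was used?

10

The most frequent ciphertext letter is S (appears 8 times).
S is position 18; I is position 8.
Shift = 10.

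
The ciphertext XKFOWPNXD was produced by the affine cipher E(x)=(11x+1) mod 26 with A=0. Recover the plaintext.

CPYNJGUCM

The inverse of 11 mod 26 is 19, since 11·19=209≡1. Apply D(y)=19·(y−1) mod 26:
X(23): 19·(23−1)=418≡2 → C
K(10): 19·(10−1)=171≡15 → P
F(5): 19·(5−1)=76≡24 → Y
O(14): 19·(14−1)=247≡13 → N
W(22): 19·(22−1)=399≡9 → J
P(15): 19·(15−1)=266≡6 → G
N(13): 19·(13−1)=228≡20 → U
X(23): 19·(23−1)=418≡2 → C
D(3): 19·(3−1)=38≡12 → M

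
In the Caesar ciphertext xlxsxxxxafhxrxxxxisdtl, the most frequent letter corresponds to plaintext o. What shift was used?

The most frequent ciphertext letter is x (appears 11 times).
x is position 23; o is position 14.
Shift = 9.

9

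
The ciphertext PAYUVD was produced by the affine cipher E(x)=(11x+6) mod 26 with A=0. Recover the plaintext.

The inverse of 11 mod 26 is 19, since 11·19=209≡1. Apply D(y)=19·(y−6) mod 26:
P(15): 19·(15−6)=171≡15 → P
A(0): 19·(0−6)=-114≡16 → Q
Y(24): 19·(24−6)=342≡4 → E
U(20): 19·(20−6)=266≡6 → G
V(21): 19·(21−6)=285≡25 → Z
D(3): 19·(3−6)=-57≡21 → V

PQEGZV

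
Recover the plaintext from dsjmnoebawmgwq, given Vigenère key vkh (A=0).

iicrdhjrtbczbg

Repeat the key across the ciphertext: vkhvkhvkhvkhvk
d(3)−v(21): -18≡8 → i
s(18)−k(10): 8 → i
j(9)−h(7): 2 → c
m(12)−v(21): -9≡17 → r
n(13)−k(10): 3 → d
o(14)−h(7): 7 → h
e(4)−v(21): -17≡9 → j
b(1)−k(10): -9≡17 → r
a(0)−h(7): -7≡19 → t
w(22)−v(21): 1 → b
m(12)−k(10): 2 → c
g(6)−h(7): -1≡25 → z
w(22)−v(21): 1 → b
q(16)−k(10): 6 → g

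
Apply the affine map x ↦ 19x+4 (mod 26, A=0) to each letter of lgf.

fov

l(11): 19·11+4=213≡5 → f
g(6): 19·6+4=118≡14 → o
f(5): 19·5+4=99≡21 → v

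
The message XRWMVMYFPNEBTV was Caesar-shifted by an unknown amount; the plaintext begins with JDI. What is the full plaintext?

JDIYHYKRBZQNFH

From the crib: X(23)−J(9)=14, so the shift is 14.
Subtract 14 from each ciphertext letter:
X(23): 23−14=9 → J
R(17): 17−14=3 → D
W(22): 22−14=8 → I
M(12): 12−14=-2≡24 → Y
V(21): 21−14=7 → H
M(12): 12−14=-2≡24 → Y
Y(24): 24−14=10 → K
F(5): 5−14=-9≡17 → R
P(15): 15−14=1 → B
N(13): 13−14=-1≡25 → Z
E(4): 4−14=-10≡16 → Q
B(1): 1−14=-13≡13 → N
T(19): 19−14=5 → F
V(21): 21−14=7 → H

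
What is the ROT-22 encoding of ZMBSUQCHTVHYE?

VIXOQMYDPRDUA

Z(25): 25+22=47≡21 → V
M(12): 12+22=34≡8 → I
B(1): 1+22=23 → X
S(18): 18+22=40≡14 → O
U(20): 20+22=42≡16 → Q
Q(16): 16+22=38≡12 → M
C(2): 2+22=24 → Y
H(7): 7+22=29≡3 → D
T(19): 19+22=41≡15 → P
V(21): 21+22=43≡17 → R
H(7): 7+22=29≡3 → D
Y(24): 24+22=46≡20 → U
E(4): 4+22=26≡0 → A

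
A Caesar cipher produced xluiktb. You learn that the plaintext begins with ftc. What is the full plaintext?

ftcqsbj

From the crib: x(23)−f(5)=18, so the shift is 18.
Subtract 18 from each ciphertext letter:
x(23): 23−18=5 → f
l(11): 11−18=-7≡19 → t
u(20): 20−18=2 → c
i(8): 8−18=-10≡16 → q
k(10): 10−18=-8≡18 → s
t(19): 19−18=1 → b
b(1): 1−18=-17≡9 → j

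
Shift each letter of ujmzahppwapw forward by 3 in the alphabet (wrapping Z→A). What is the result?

xmpcdksszdsz

u(20): 20+3=23 → x
j(9): 9+3=12 → m
m(12): 12+3=15 → p
z(25): 25+3=28≡2 → c
a(0): 0+3=3 → d
h(7): 7+3=10 → k
p(15): 15+3=18 → s
p(15): 15+3=18 → s
w(22): 22+3=25 → z
a(0): 0+3=3 → d
p(15): 15+3=18 → s
w(22): 22+3=25 → z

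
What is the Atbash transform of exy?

e(4) → v(21)
x(23) → c(2)
y(24) → b(1)

vcb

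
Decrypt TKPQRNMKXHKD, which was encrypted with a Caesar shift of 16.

DUZABXWUHRUN

T(19): 19−16=3 → D
K(10): 10−16=-6≡20 → U
P(15): 15−16=-1≡25 → Z
Q(16): 16−16=0 → A
R(17): 17−16=1 → B
N(13): 13−16=-3≡23 → X
M(12): 12−16=-4≡22 → W
K(10): 10−16=-6≡20 → U
X(23): 23−16=7 → H
H(7): 7−16=-9≡17 → R
K(10): 10−16=-6≡20 → U
D(3): 3−16=-13≡13 → N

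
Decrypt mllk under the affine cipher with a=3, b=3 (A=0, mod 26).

duul

The inverse of 3 mod 26 is 9, since 3·9=27≡1. Apply D(y)=9·(y−3) mod 26:
m(12): 9·(12−3)=81≡3 → d
l(11): 9·(11−3)=72≡20 → u
l(11): 9·(11−3)=72≡20 → u
k(10): 9·(10−3)=63≡11 → l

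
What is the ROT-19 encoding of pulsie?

p(15): 15+19=34≡8 → i
u(20): 20+19=39≡13 → n
l(11): 11+19=30≡4 → e
s(18): 18+19=37≡11 → l
i(8): 8+19=27≡1 → b
e(4): 4+19=23 → x

inelbx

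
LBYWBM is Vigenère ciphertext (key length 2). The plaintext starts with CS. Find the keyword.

Subtract each crib letter from the matching ciphertext letter (mod 26):
L(11)−C(2)=9 → J
B(1)−S(18)=-17≡9 → J

JJ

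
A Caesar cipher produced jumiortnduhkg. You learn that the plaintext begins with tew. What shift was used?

From the crib: j(9)−t(19)=-10≡16, so the shift is 16.

16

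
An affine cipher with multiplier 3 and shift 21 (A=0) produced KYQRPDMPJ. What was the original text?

FBHQYUXYW

The inverse of 3 mod 26 is 9, since 3·9=27≡1. Apply D(y)=9·(y−21) mod 26:
K(10): 9·(10−21)=-99≡5 → F
Y(24): 9·(24−21)=27≡1 → B
Q(16): 9·(16−21)=-45≡7 → H
R(17): 9·(17−21)=-36≡16 → Q
P(15): 9·(15−21)=-54≡24 → Y
D(3): 9·(3−21)=-162≡20 → U
M(12): 9·(12−21)=-81≡23 → X
P(15): 9·(15−21)=-54≡24 → Y
J(9): 9·(9−21)=-108≡22 → W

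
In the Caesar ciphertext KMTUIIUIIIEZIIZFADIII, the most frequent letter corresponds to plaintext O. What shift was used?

The most frequent ciphertext letter is I (appears 10 times).
I is position 8; O is position 14.
Shift = -6≡20.

20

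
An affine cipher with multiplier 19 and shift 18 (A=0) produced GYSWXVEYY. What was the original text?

The inverse of 19 mod 26 is 11, since 19·11=209≡1. Apply D(y)=11·(y−18) mod 26:
G(6): 11·(6−18)=-132≡24 → Y
Y(24): 11·(24−18)=66≡14 → O
S(18): 11·(18−18)=0 → A
W(22): 11·(22−18)=44≡18 → S
X(23): 11·(23−18)=55≡3 → D
V(21): 11·(21−18)=33≡7 → H
E(4): 11·(4−18)=-154≡2 → C
Y(24): 11·(24−18)=66≡14 → O
Y(24): 11·(24−18)=66≡14 → O

YOASDHCOO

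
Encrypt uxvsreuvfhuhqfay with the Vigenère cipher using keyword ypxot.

Repeat the key across the message: ypxotypxotypxoty
u(20)+y(24): 44≡18 → s
x(23)+p(15): 38≡12 → m
v(21)+x(23): 44≡18 → s
s(18)+o(14): 32≡6 → g
r(17)+t(19): 36≡10 → k
e(4)+y(24): 28≡2 → c
u(20)+p(15): 35≡9 → j
v(21)+x(23): 44≡18 → s
f(5)+o(14): 19 → t
h(7)+t(19): 26≡0 → a
u(20)+y(24): 44≡18 → s
h(7)+p(15): 22 → w
q(16)+x(23): 39≡13 → n
f(5)+o(14): 19 → t
a(0)+t(19): 19 → t
y(24)+y(24): 48≡22 → w

smsgkcjstaswnttw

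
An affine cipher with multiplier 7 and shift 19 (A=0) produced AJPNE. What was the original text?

BGSOJ

The inverse of 7 mod 26 is 15, since 7·15=105≡1. Apply D(y)=15·(y−19) mod 26:
A(0): 15·(0−19)=-285≡1 → B
J(9): 15·(9−19)=-150≡6 → G
P(15): 15·(15−19)=-60≡18 → S
N(13): 15·(13−19)=-90≡14 → O
E(4): 15·(4−19)=-225≡9 → J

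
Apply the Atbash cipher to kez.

pva

k(10) → p(15)
e(4) → v(21)
z(25) → a(0)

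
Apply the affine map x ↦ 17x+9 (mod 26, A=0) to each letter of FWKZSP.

QTXSDE

F(5): 17·5+9=94≡16 → Q
W(22): 17·22+9=383≡19 → T
K(10): 17·10+9=179≡23 → X
Z(25): 17·25+9=434≡18 → S
S(18): 17·18+9=315≡3 → D
P(15): 17·15+9=264≡4 → E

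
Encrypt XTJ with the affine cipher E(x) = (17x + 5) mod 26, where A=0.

X(23): 17·23+5=396≡6 → G
T(19): 17·19+5=328≡16 → Q
J(9): 17·9+5=158≡2 → C

GQC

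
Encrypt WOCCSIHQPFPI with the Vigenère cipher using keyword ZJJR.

VXLTRRQHOOYZ

Repeat the key across the message: ZJJRZJJRZJJR
W(22)+Z(25): 47≡21 → V
O(14)+J(9): 23 → X
C(2)+J(9): 11 → L
C(2)+R(17): 19 → T
S(18)+Z(25): 43≡17 → R
I(8)+J(9): 17 → R
H(7)+J(9): 16 → Q
Q(16)+R(17): 33≡7 → H
P(15)+Z(25): 40≡14 → O
F(5)+J(9): 14 → O
P(15)+J(9): 24 → Y
I(8)+R(17): 25 → Z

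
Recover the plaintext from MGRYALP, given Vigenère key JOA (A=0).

DSRPMLG

Repeat the key across the ciphertext: JOAJOAJ
M(12)−J(9): 3 → D
G(6)−O(14): -8≡18 → S
R(17)−A(0): 17 → R
Y(24)−J(9): 15 → P
A(0)−O(14): -14≡12 → M
L(11)−A(0): 11 → L
P(15)−J(9): 6 → G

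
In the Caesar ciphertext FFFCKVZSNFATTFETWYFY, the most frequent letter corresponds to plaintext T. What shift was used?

The most frequent ciphertext letter is F (appears 6 times).
F is position 5; T is position 19.
Shift = -14≡12.

12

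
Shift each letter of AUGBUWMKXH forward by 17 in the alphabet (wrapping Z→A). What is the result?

RLXSLNDBOY

A(0): 0+17=17 → R
U(20): 20+17=37≡11 → L
G(6): 6+17=23 → X
B(1): 1+17=18 → S
U(20): 20+17=37≡11 → L
W(22): 22+17=39≡13 → N
M(12): 12+17=29≡3 → D
K(10): 10+17=27≡1 → B
X(23): 23+17=40≡14 → O
H(7): 7+17=24 → Y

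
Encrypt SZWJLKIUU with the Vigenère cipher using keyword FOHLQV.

Repeat the key across the message: FOHLQVFOH
S(18)+F(5): 23 → X
Z(25)+O(14): 39≡13 → N
W(22)+H(7): 29≡3 → D
J(9)+L(11): 20 → U
L(11)+Q(16): 27≡1 → B
K(10)+V(21): 31≡5 → F
I(8)+F(5): 13 → N
U(20)+O(14): 34≡8 → I
U(20)+H(7): 27≡1 → B

XNDUBFNIB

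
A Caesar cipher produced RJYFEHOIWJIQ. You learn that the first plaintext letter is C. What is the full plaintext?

From the crib: R(17)−C(2)=15, so the shift is 15.
Subtract 15 from each ciphertext letter:
R(17): 17−15=2 → C
J(9): 9−15=-6≡20 → U
Y(24): 24−15=9 → J
F(5): 5−15=-10≡16 → Q
E(4): 4−15=-11≡15 → P
H(7): 7−15=-8≡18 → S
O(14): 14−15=-1≡25 → Z
I(8): 8−15=-7≡19 → T
W(22): 22−15=7 → H
J(9): 9−15=-6≡20 → U
I(8): 8−15=-7≡19 → T
Q(16): 16−15=1 → B

CUJQPSZTHUTB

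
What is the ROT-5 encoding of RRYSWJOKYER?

R(17): 17+5=22 → W
R(17): 17+5=22 → W
Y(24): 24+5=29≡3 → D
S(18): 18+5=23 → X
W(22): 22+5=27≡1 → B
J(9): 9+5=14 → O
O(14): 14+5=19 → T
K(10): 10+5=15 → P
Y(24): 24+5=29≡3 → D
E(4): 4+5=9 → J
R(17): 17+5=22 → W

WWDXBOTPDJW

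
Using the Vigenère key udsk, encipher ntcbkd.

Repeat the key across the message: udskud
n(13)+u(20): 33≡7 → h
t(19)+d(3): 22 → w
c(2)+s(18): 20 → u
b(1)+k(10): 11 → l
k(10)+u(20): 30≡4 → e
d(3)+d(3): 6 → g

hwuleg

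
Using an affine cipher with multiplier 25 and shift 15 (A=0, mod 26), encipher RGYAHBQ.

YJRPIOZ

R(17): 25·17+15=440≡24 → Y
G(6): 25·6+15=165≡9 → J
Y(24): 25·24+15=615≡17 → R
A(0): 25·0+15=15 → P
H(7): 25·7+15=190≡8 → I
B(1): 25·1+15=40≡14 → O
Q(16): 25·16+15=415≡25 → Z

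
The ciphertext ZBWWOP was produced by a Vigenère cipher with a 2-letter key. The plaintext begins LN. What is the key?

Subtract each crib letter from the matching ciphertext letter (mod 26):
Z(25)−L(11)=14 → O
B(1)−N(13)=-12≡14 → O

OO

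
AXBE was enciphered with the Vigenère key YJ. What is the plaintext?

Repeat the key across the ciphertext: YJYJ
A(0)−Y(24): -24≡2 → C
X(23)−J(9): 14 → O
B(1)−Y(24): -23≡3 → D
E(4)−J(9): -5≡21 → V

CODV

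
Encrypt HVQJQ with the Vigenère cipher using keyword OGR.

VBHXW

Repeat the key across the message: OGROG
H(7)+O(14): 21 → V
V(21)+G(6): 27≡1 → B
Q(16)+R(17): 33≡7 → H
J(9)+O(14): 23 → X
Q(16)+G(6): 22 → W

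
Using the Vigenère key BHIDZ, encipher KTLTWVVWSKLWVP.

Repeat the key across the message: BHIDZBHIDZBHID
K(10)+B(1): 11 → L
T(19)+H(7): 26≡0 → A
L(11)+I(8): 19 → T
T(19)+D(3): 22 → W
W(22)+Z(25): 47≡21 → V
V(21)+B(1): 22 → W
V(21)+H(7): 28≡2 → C
W(22)+I(8): 30≡4 → E
S(18)+D(3): 21 → V
K(10)+Z(25): 35≡9 → J
L(11)+B(1): 12 → M
W(22)+H(7): 29≡3 → D
V(21)+I(8): 29≡3 → D
P(15)+D(3): 18 → S

LATWVWCEVJMDDS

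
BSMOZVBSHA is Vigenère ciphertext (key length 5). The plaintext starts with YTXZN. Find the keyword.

DZPPM

Subtract each crib letter from the matching ciphertext letter (mod 26):
B(1)−Y(24)=-23≡3 → D
S(18)−T(19)=-1≡25 → Z
M(12)−X(23)=-11≡15 → P
O(14)−Z(25)=-11≡15 → P
Z(25)−N(13)=12 → M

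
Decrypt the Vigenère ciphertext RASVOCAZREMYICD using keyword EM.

NOOJKQWNNSIMEQZ

Repeat the key across the ciphertext: EMEMEMEMEMEMEME
R(17)−E(4): 13 → N
A(0)−M(12): -12≡14 → O
S(18)−E(4): 14 → O
V(21)−M(12): 9 → J
O(14)−E(4): 10 → K
C(2)−M(12): -10≡16 → Q
A(0)−E(4): -4≡22 → W
Z(25)−M(12): 13 → N
R(17)−E(4): 13 → N
E(4)−M(12): -8≡18 → S
M(12)−E(4): 8 → I
Y(24)−M(12): 12 → M
I(8)−E(4): 4 → E
C(2)−M(12): -10≡16 → Q
D(3)−E(4): -1≡25 → Z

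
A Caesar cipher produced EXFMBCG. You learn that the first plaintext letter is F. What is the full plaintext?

From the crib: E(4)−F(5)=-1≡25, so the shift is 25.
Subtract 25 from each ciphertext letter:
E(4): 4−25=-21≡5 → F
X(23): 23−25=-2≡24 → Y
F(5): 5−25=-20≡6 → G
M(12): 12−25=-13≡13 → N
B(1): 1−25=-24≡2 → C
C(2): 2−25=-23≡3 → D
G(6): 6−25=-19≡7 → H

FYGNCDH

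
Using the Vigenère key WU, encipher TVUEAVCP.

PPQYWPYJ

Repeat the key across the message: WUWUWUWU
T(19)+W(22): 41≡15 → P
V(21)+U(20): 41≡15 → P
U(20)+W(22): 42≡16 → Q
E(4)+U(20): 24 → Y
A(0)+W(22): 22 → W
V(21)+U(20): 41≡15 → P
C(2)+W(22): 24 → Y
P(15)+U(20): 35≡9 → J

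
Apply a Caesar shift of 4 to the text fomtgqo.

f(5): 5+4=9 → j
o(14): 14+4=18 → s
m(12): 12+4=16 → q
t(19): 19+4=23 → x
g(6): 6+4=10 → k
q(16): 16+4=20 → u
o(14): 14+4=18 → s

jsqxkus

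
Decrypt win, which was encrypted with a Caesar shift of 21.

bns

w(22): 22−21=1 → b
i(8): 8−21=-13≡13 → n
n(13): 13−21=-8≡18 → s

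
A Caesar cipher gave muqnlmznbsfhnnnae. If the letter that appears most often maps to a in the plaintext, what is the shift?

The most frequent ciphertext letter is n (appears 5 times).
n is position 13; a is position 0.
Shift = 13.

13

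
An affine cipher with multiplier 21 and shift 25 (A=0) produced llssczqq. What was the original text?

The inverse of 21 mod 26 is 5, since 21·5=105≡1. Apply D(y)=5·(y−25) mod 26:
l(11): 5·(11−25)=-70≡8 → i
l(11): 5·(11−25)=-70≡8 → i
s(18): 5·(18−25)=-35≡17 → r
s(18): 5·(18−25)=-35≡17 → r
c(2): 5·(2−25)=-115≡15 → p
z(25): 5·(25−25)=0 → a
q(16): 5·(16−25)=-45≡7 → h
q(16): 5·(16−25)=-45≡7 → h

iirrpahh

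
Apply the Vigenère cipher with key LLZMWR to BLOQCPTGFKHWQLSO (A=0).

Repeat the key across the message: LLZMWRLLZMWRLLZM
B(1)+L(11): 12 → M
L(11)+L(11): 22 → W
O(14)+Z(25): 39≡13 → N
Q(16)+M(12): 28≡2 → C
C(2)+W(22): 24 → Y
P(15)+R(17): 32≡6 → G
T(19)+L(11): 30≡4 → E
G(6)+L(11): 17 → R
F(5)+Z(25): 30≡4 → E
K(10)+M(12): 22 → W
H(7)+W(22): 29≡3 → D
W(22)+R(17): 39≡13 → N
Q(16)+L(11): 27≡1 → B
L(11)+L(11): 22 → W
S(18)+Z(25): 43≡17 → R
O(14)+M(12): 26≡0 → A

MWNCYGEREWDNBWRA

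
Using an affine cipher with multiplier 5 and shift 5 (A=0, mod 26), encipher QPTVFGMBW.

Q(16): 5·16+5=85≡7 → H
P(15): 5·15+5=80≡2 → C
T(19): 5·19+5=100≡22 → W
V(21): 5·21+5=110≡6 → G
F(5): 5·5+5=30≡4 → E
G(6): 5·6+5=35≡9 → J
M(12): 5·12+5=65≡13 → N
B(1): 5·1+5=10 → K
W(22): 5·22+5=115≡11 → L

HCWGEJNKL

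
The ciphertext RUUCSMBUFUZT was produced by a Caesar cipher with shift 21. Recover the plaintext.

WZZHXRGZKZEY

R(17): 17−21=-4≡22 → W
U(20): 20−21=-1≡25 → Z
U(20): 20−21=-1≡25 → Z
C(2): 2−21=-19≡7 → H
S(18): 18−21=-3≡23 → X
M(12): 12−21=-9≡17 → R
B(1): 1−21=-20≡6 → G
U(20): 20−21=-1≡25 → Z
F(5): 5−21=-16≡10 → K
U(20): 20−21=-1≡25 → Z
Z(25): 25−21=4 → E
T(19): 19−21=-2≡24 → Y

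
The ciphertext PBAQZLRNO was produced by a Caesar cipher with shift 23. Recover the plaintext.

SEDTCOUQR

P(15): 15−23=-8≡18 → S
B(1): 1−23=-22≡4 → E
A(0): 0−23=-23≡3 → D
Q(16): 16−23=-7≡19 → T
Z(25): 25−23=2 → C
L(11): 11−23=-12≡14 → O
R(17): 17−23=-6≡20 → U
N(13): 13−23=-10≡16 → Q
O(14): 14−23=-9≡17 → R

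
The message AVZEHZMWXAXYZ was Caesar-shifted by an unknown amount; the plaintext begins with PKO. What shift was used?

11

From the crib: A(0)−P(15)=-15≡11, so the shift is 11.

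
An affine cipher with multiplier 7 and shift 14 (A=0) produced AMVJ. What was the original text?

YWBD

The inverse of 7 mod 26 is 15, since 7·15=105≡1. Apply D(y)=15·(y−14) mod 26:
A(0): 15·(0−14)=-210≡24 → Y
M(12): 15·(12−14)=-30≡22 → W
V(21): 15·(21−14)=105≡1 → B
J(9): 15·(9−14)=-75≡3 → D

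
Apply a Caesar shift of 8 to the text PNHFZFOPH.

P(15): 15+8=23 → X
N(13): 13+8=21 → V
H(7): 7+8=15 → P
F(5): 5+8=13 → N
Z(25): 25+8=33≡7 → H
F(5): 5+8=13 → N
O(14): 14+8=22 → W
P(15): 15+8=23 → X
H(7): 7+8=15 → P

XVPNHNWXP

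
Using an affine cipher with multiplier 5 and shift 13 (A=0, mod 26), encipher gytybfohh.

rdedsmfww

g(6): 5·6+13=43≡17 → r
y(24): 5·24+13=133≡3 → d
t(19): 5·19+13=108≡4 → e
y(24): 5·24+13=133≡3 → d
b(1): 5·1+13=18 → s
f(5): 5·5+13=38≡12 → m
o(14): 5·14+13=83≡5 → f
h(7): 5·7+13=48≡22 → w
h(7): 5·7+13=48≡22 → w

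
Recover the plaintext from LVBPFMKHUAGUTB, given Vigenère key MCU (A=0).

Repeat the key across the ciphertext: MCUMCUMCUMCUMC
L(11)−M(12): -1≡25 → Z
V(21)−C(2): 19 → T
B(1)−U(20): -19≡7 → H
P(15)−M(12): 3 → D
F(5)−C(2): 3 → D
M(12)−U(20): -8≡18 → S
K(10)−M(12): -2≡24 → Y
H(7)−C(2): 5 → F
U(20)−U(20): 0 → A
A(0)−M(12): -12≡14 → O
G(6)−C(2): 4 → E
U(20)−U(20): 0 → A
T(19)−M(12): 7 → H
B(1)−C(2): -1≡25 → Z

ZTHDDSYFAOEAHZ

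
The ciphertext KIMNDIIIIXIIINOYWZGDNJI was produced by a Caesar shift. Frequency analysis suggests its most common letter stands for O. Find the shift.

The most frequent ciphertext letter is I (appears 9 times).
I is position 8; O is position 14.
Shift = -6≡20.

20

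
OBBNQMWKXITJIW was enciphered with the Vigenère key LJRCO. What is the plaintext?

DSKLCBNTVUIARU

Repeat the key across the ciphertext: LJRCOLJRCOLJRC
O(14)−L(11): 3 → D
B(1)−J(9): -8≡18 → S
B(1)−R(17): -16≡10 → K
N(13)−C(2): 11 → L
Q(16)−O(14): 2 → C
M(12)−L(11): 1 → B
W(22)−J(9): 13 → N
K(10)−R(17): -7≡19 → T
X(23)−C(2): 21 → V
I(8)−O(14): -6≡20 → U
T(19)−L(11): 8 → I
J(9)−J(9): 0 → A
I(8)−R(17): -9≡17 → R
W(22)−C(2): 20 → U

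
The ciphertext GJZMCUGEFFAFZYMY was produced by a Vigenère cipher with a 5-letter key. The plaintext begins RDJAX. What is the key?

PGQMF

Subtract each crib letter from the matching ciphertext letter (mod 26):
G(6)−R(17)=-11≡15 → P
J(9)−D(3)=6 → G
Z(25)−J(9)=16 → Q
M(12)−A(0)=12 → M
C(2)−X(23)=-21≡5 → F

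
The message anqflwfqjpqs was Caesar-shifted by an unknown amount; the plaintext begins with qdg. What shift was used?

From the crib: a(0)−q(16)=-16≡10, so the shift is 10.

10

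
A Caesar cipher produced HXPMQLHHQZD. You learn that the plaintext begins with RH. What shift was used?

16

From the crib: H(7)−R(17)=-10≡16, so the shift is 16.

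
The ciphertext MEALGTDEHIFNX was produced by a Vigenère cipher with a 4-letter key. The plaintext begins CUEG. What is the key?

KKWF

Subtract each crib letter from the matching ciphertext letter (mod 26):
M(12)−C(2)=10 → K
E(4)−U(20)=-16≡10 → K
A(0)−E(4)=-4≡22 → W
L(11)−G(6)=5 → F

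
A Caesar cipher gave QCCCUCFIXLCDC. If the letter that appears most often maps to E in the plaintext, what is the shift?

24

The most frequent ciphertext letter is C (appears 6 times).
C is position 2; E is position 4.
Shift = -2≡24.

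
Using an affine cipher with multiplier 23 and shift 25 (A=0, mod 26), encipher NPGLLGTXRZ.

MGHSSHUIAC

N(13): 23·13+25=324≡12 → M
P(15): 23·15+25=370≡6 → G
G(6): 23·6+25=163≡7 → H
L(11): 23·11+25=278≡18 → S
L(11): 23·11+25=278≡18 → S
G(6): 23·6+25=163≡7 → H
T(19): 23·19+25=462≡20 → U
X(23): 23·23+25=554≡8 → I
R(17): 23·17+25=416≡0 → A
Z(25): 23·25+25=600≡2 → C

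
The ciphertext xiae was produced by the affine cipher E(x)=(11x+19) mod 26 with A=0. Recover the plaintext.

The inverse of 11 mod 26 is 19, since 11·19=209≡1. Apply D(y)=19·(y−19) mod 26:
x(23): 19·(23−19)=76≡24 → y
i(8): 19·(8−19)=-209≡25 → z
a(0): 19·(0−19)=-361≡3 → d
e(4): 19·(4−19)=-285≡1 → b

yzdb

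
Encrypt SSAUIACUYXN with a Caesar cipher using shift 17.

JJRLZRTLPOE

S(18): 18+17=35≡9 → J
S(18): 18+17=35≡9 → J
A(0): 0+17=17 → R
U(20): 20+17=37≡11 → L
I(8): 8+17=25 → Z
A(0): 0+17=17 → R
C(2): 2+17=19 → T
U(20): 20+17=37≡11 → L
Y(24): 24+17=41≡15 → P
X(23): 23+17=40≡14 → O
N(13): 13+17=30≡4 → E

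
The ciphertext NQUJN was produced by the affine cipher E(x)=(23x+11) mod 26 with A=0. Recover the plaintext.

The inverse of 23 mod 26 is 17, since 23·17=391≡1. Apply D(y)=17·(y−11) mod 26:
N(13): 17·(13−11)=34≡8 → I
Q(16): 17·(16−11)=85≡7 → H
U(20): 17·(20−11)=153≡23 → X
J(9): 17·(9−11)=-34≡18 → S
N(13): 17·(13−11)=34≡8 → I

IHXSI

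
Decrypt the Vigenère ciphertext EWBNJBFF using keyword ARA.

EFBNSBFO

Repeat the key across the ciphertext: ARAARAAR
E(4)−A(0): 4 → E
W(22)−R(17): 5 → F
B(1)−A(0): 1 → B
N(13)−A(0): 13 → N
J(9)−R(17): -8≡18 → S
B(1)−A(0): 1 → B
F(5)−A(0): 5 → F
F(5)−R(17): -12≡14 → O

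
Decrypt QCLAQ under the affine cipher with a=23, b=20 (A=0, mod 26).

The inverse of 23 mod 26 is 17, since 23·17=391≡1. Apply D(y)=17·(y−20) mod 26:
Q(16): 17·(16−20)=-68≡10 → K
C(2): 17·(2−20)=-306≡6 → G
L(11): 17·(11−20)=-153≡3 → D
A(0): 17·(0−20)=-340≡24 → Y
Q(16): 17·(16−20)=-68≡10 → K

KGDYK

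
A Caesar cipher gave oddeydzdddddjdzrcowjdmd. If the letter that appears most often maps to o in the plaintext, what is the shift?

15

The most frequent ciphertext letter is d (appears 11 times).
d is position 3; o is position 14.
Shift = -11≡15.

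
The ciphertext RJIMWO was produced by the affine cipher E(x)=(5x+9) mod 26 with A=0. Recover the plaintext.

MAFLNB

The inverse of 5 mod 26 is 21, since 5·21=105≡1. Apply D(y)=21·(y−9) mod 26:
R(17): 21·(17−9)=168≡12 → M
J(9): 21·(9−9)=0 → A
I(8): 21·(8−9)=-21≡5 → F
M(12): 21·(12−9)=63≡11 → L
W(22): 21·(22−9)=273≡13 → N
O(14): 21·(14−9)=105≡1 → B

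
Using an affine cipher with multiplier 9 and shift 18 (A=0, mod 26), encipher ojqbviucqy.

o(14): 9·14+18=144≡14 → o
j(9): 9·9+18=99≡21 → v
q(16): 9·16+18=162≡6 → g
b(1): 9·1+18=27≡1 → b
v(21): 9·21+18=207≡25 → z
i(8): 9·8+18=90≡12 → m
u(20): 9·20+18=198≡16 → q
c(2): 9·2+18=36≡10 → k
q(16): 9·16+18=162≡6 → g
y(24): 9·24+18=234≡0 → a

ovgbzmqkga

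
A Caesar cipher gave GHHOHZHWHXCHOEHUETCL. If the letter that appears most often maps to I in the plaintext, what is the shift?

25

The most frequent ciphertext letter is H (appears 7 times).
H is position 7; I is position 8.
Shift = -1≡25.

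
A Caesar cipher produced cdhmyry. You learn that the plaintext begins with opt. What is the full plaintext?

optykdk

From the crib: c(2)−o(14)=-12≡14, so the shift is 14.
Subtract 14 from each ciphertext letter:
c(2): 2−14=-12≡14 → o
d(3): 3−14=-11≡15 → p
h(7): 7−14=-7≡19 → t
m(12): 12−14=-2≡24 → y
y(24): 24−14=10 → k
r(17): 17−14=3 → d
y(24): 24−14=10 → k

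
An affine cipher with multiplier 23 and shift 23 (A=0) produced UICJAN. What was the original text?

BFHWZM

The inverse of 23 mod 26 is 17, since 23·17=391≡1. Apply D(y)=17·(y−23) mod 26:
U(20): 17·(20−23)=-51≡1 → B
I(8): 17·(8−23)=-255≡5 → F
C(2): 17·(2−23)=-357≡7 → H
J(9): 17·(9−23)=-238≡22 → W
A(0): 17·(0−23)=-391≡25 → Z
N(13): 17·(13−23)=-170≡12 → M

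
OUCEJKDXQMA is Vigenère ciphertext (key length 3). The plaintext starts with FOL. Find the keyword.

JGR

Subtract each crib letter from the matching ciphertext letter (mod 26):
O(14)−F(5)=9 → J
U(20)−O(14)=6 → G
C(2)−L(11)=-9≡17 → R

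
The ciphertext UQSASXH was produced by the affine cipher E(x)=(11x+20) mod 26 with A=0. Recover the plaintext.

ACOKOFN

The inverse of 11 mod 26 is 19, since 11·19=209≡1. Apply D(y)=19·(y−20) mod 26:
U(20): 19·(20−20)=0 → A
Q(16): 19·(16−20)=-76≡2 → C
S(18): 19·(18−20)=-38≡14 → O
A(0): 19·(0−20)=-380≡10 → K
S(18): 19·(18−20)=-38≡14 → O
X(23): 19·(23−20)=57≡5 → F
H(7): 19·(7−20)=-247≡13 → N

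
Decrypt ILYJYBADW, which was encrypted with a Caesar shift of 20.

I(8): 8−20=-12≡14 → O
L(11): 11−20=-9≡17 → R
Y(24): 24−20=4 → E
J(9): 9−20=-11≡15 → P
Y(24): 24−20=4 → E
B(1): 1−20=-19≡7 → H
A(0): 0−20=-20≡6 → G
D(3): 3−20=-17≡9 → J
W(22): 22−20=2 → C

OREPEHGJC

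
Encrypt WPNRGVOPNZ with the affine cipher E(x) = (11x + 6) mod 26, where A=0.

W(22): 11·22+6=248≡14 → O
P(15): 11·15+6=171≡15 → P
N(13): 11·13+6=149≡19 → T
R(17): 11·17+6=193≡11 → L
G(6): 11·6+6=72≡20 → U
V(21): 11·21+6=237≡3 → D
O(14): 11·14+6=160≡4 → E
P(15): 11·15+6=171≡15 → P
N(13): 11·13+6=149≡19 → T
Z(25): 11·25+6=281≡21 → V

OPTLUDEPTV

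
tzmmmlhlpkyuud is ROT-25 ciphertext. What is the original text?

t(19): 19−25=-6≡20 → u
z(25): 25−25=0 → a
m(12): 12−25=-13≡13 → n
m(12): 12−25=-13≡13 → n
m(12): 12−25=-13≡13 → n
l(11): 11−25=-14≡12 → m
h(7): 7−25=-18≡8 → i
l(11): 11−25=-14≡12 → m
p(15): 15−25=-10≡16 → q
k(10): 10−25=-15≡11 → l
y(24): 24−25=-1≡25 → z
u(20): 20−25=-5≡21 → v
u(20): 20−25=-5≡21 → v
d(3): 3−25=-22≡4 → e

uannnmimqlzvve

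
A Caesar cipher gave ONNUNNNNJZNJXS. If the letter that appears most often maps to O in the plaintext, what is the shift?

25

The most frequent ciphertext letter is N (appears 7 times).
N is position 13; O is position 14.
Shift = -1≡25.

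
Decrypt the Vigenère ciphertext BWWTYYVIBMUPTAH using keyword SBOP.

JVIEGXHTJLGABZT

Repeat the key across the ciphertext: SBOPSBOPSBOPSBO
B(1)−S(18): -17≡9 → J
W(22)−B(1): 21 → V
W(22)−O(14): 8 → I
T(19)−P(15): 4 → E
Y(24)−S(18): 6 → G
Y(24)−B(1): 23 → X
V(21)−O(14): 7 → H
I(8)−P(15): -7≡19 → T
B(1)−S(18): -17≡9 → J
M(12)−B(1): 11 → L
U(20)−O(14): 6 → G
P(15)−P(15): 0 → A
T(19)−S(18): 1 → B
A(0)−B(1): -1≡25 → Z
H(7)−O(14): -7≡19 → T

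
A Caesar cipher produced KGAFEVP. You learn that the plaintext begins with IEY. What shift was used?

From the crib: K(10)−I(8)=2, so the shift is 2.

2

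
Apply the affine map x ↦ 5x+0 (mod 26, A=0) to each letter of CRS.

C(2): 5·2+0=10 → K
R(17): 5·17+0=85≡7 → H
S(18): 5·18+0=90≡12 → M

KHM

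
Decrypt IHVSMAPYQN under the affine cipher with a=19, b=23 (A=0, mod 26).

RGEXJHQLBU

The inverse of 19 mod 26 is 11, since 19·11=209≡1. Apply D(y)=11·(y−23) mod 26:
I(8): 11·(8−23)=-165≡17 → R
H(7): 11·(7−23)=-176≡6 → G
V(21): 11·(21−23)=-22≡4 → E
S(18): 11·(18−23)=-55≡23 → X
M(12): 11·(12−23)=-121≡9 → J
A(0): 11·(0−23)=-253≡7 → H
P(15): 11·(15−23)=-88≡16 → Q
Y(24): 11·(24−23)=11 → L
Q(16): 11·(16−23)=-77≡1 → B
N(13): 11·(13−23)=-110≡20 → U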